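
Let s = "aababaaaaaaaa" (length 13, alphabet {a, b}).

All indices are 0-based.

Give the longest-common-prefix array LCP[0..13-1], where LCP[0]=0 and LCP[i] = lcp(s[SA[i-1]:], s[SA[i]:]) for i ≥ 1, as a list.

rank | idx | suffix
   0 |  12 | a
   1 |  11 | aa
   2 |  10 | aaa
   3 |   9 | aaaa
   4 |   8 | aaaaa
   5 |   7 | aaaaaa
   6 |   6 | aaaaaaa
   7 |   5 | aaaaaaaa
   8 |   0 | aababaaaaaaaa
   9 |   3 | abaaaaaaaa
  10 |   1 | ababaaaaaaaa
  11 |   4 | baaaaaaaa
  12 |   2 | babaaaaaaaa

SA = [12, 11, 10, 9, 8, 7, 6, 5, 0, 3, 1, 4, 2]
[i] adj suffixes → lcp
  [1] 12/11 → 1 ('a')
  [2] 11/10 → 2 ('aa')
  [3] 10/9 → 3 ('aaa')
  [4] 9/8 → 4 ('aaaa')
  [5] 8/7 → 5 ('aaaaa')
  [6] 7/6 → 6 ('aaaaaa')
  [7] 6/5 → 7 ('aaaaaaa')
  [8] 5/0 → 2 ('aa')
  [9] 0/3 → 1 ('a')
  [10] 3/1 → 3 ('aba')
  [11] 1/4 → 0 ('')
  [12] 4/2 → 2 ('ba')

[0, 1, 2, 3, 4, 5, 6, 7, 2, 1, 3, 0, 2]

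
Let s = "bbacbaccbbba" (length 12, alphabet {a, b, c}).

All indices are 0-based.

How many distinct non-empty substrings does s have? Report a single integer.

61

sorted suffixes:
  #0 SA[0]=11  'a'
  #1 SA[1]=2  'acbaccbbba'
  #2 SA[2]=5  'accbbba'
  #3 SA[3]=10  'ba'
  #4 SA[4]=1  'bacbaccbbba'
  #5 SA[5]=4  'baccbbba'
  #6 SA[6]=9  'bba'
  #7 SA[7]=0  'bbacbaccbbba'
  #8 SA[8]=8  'bbba'
  #9 SA[9]=3  'cbaccbbba'
  #10 SA[10]=7  'cbbba'
  #11 SA[11]=6  'ccbbba'

SA = [11, 2, 5, 10, 1, 4, 9, 0, 8, 3, 7, 6]
[i] adj suffixes → lcp
  [1] 11/2 → 1 ('a')
  [2] 2/5 → 2 ('ac')
  [3] 5/10 → 0 ('')
  [4] 10/1 → 2 ('ba')
  [5] 1/4 → 3 ('bac')
  [6] 4/9 → 1 ('b')
  [7] 9/0 → 3 ('bba')
  [8] 0/8 → 2 ('bb')
  [9] 8/3 → 0 ('')
  [10] 3/7 → 2 ('cb')
  [11] 7/6 → 1 ('c')

n(n+1)/2 = 12·13/2 = 78
Σ LCP = 0 + 1 + 2 + 0 + 2 + 3 + 1 + 3 + 2 + 0 + 2 + 1 = 17
distinct = 78 − 17 = 61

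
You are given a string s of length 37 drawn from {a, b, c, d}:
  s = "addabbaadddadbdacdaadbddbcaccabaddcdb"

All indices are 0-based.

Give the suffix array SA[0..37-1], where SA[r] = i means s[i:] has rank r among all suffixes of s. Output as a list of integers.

sorted suffixes:
  #0 SA[0]=18  'aadbddbcaccabaddcdb'
  #1 SA[1]=6  'aadddadbdacdaadbddbcaccabaddcdb'
  #2 SA[2]=29  'abaddcdb'
  #3 SA[3]=3  'abbaadddadbdacdaadbddbcaccabaddcdb'
  #4 SA[4]=26  'accabaddcdb'
  #5 SA[5]=15  'acdaadbddbcaccabaddcdb'
  #6 SA[6]=11  'adbdacdaadbddbcaccabaddcdb'
  #7 SA[7]=19  'adbddbcaccabaddcdb'
  #8 SA[8]=0  'addabbaadddadbdacdaadbddbcaccabaddcdb'
  #9 SA[9]=31  'addcdb'
  #10 SA[10]=7  'adddadbdacdaadbddbcaccabaddcdb'
  #11 SA[11]=36  'b'
  #12 SA[12]=5  'baadddadbdacdaadbddbcaccabaddcdb'
  #13 SA[13]=30  'baddcdb'
  #14 SA[14]=4  'bbaadddadbdacdaadbddbcaccabaddcdb'
  #15 SA[15]=24  'bcaccabaddcdb'
  #16 SA[16]=13  'bdacdaadbddbcaccabaddcdb'
  #17 SA[17]=21  'bddbcaccabaddcdb'
  #18 SA[18]=28  'cabaddcdb'
  #19 SA[19]=25  'caccabaddcdb'
  #20 SA[20]=27  'ccabaddcdb'
  #21 SA[21]=16  'cdaadbddbcaccabaddcdb'
  #22 SA[22]=34  'cdb'
  #23 SA[23]=17  'daadbddbcaccabaddcdb'
  #24 SA[24]=2  'dabbaadddadbdacdaadbddbcaccabaddcdb'
  #25 SA[25]=14  'dacdaadbddbcaccabaddcdb'
  #26 SA[26]=10  'dadbdacdaadbddbcaccabaddcdb'
  #27 SA[27]=35  'db'
  #28 SA[28]=23  'dbcaccabaddcdb'
  #29 SA[29]=12  'dbdacdaadbddbcaccabaddcdb'
  #30 SA[30]=20  'dbddbcaccabaddcdb'
  #31 SA[31]=33  'dcdb'
  #32 SA[32]=1  'ddabbaadddadbdacdaadbddbcaccabaddcdb'
  #33 SA[33]=9  'ddadbdacdaadbddbcaccabaddcdb'
  #34 SA[34]=22  'ddbcaccabaddcdb'
  #35 SA[35]=32  'ddcdb'
  #36 SA[36]=8  'dddadbdacdaadbddbcaccabaddcdb'

[18, 6, 29, 3, 26, 15, 11, 19, 0, 31, 7, 36, 5, 30, 4, 24, 13, 21, 28, 25, 27, 16, 34, 17, 2, 14, 10, 35, 23, 12, 20, 33, 1, 9, 22, 32, 8]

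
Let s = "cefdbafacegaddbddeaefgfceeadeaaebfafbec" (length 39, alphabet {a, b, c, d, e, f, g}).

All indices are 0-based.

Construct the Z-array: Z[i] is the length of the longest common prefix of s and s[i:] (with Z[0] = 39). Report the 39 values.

[39, 0, 0, 0, 0, 0, 0, 0, 2, 0, 0, 0, 0, 0, 0, 0, 0, 0, 0, 0, 0, 0, 0, 2, 0, 0, 0, 0, 0, 0, 0, 0, 0, 0, 0, 0, 0, 0, 1]

Z[0]=39
i=1: outside box; Z[1]=0
i=2: outside box; Z[2]=0
i=3: outside box; Z[3]=0
i=4: outside box; Z[4]=0
i=5: outside box; Z[5]=0
i=6: outside box; Z[6]=0
i=7: outside box; Z[7]=0
i=8: outside box; Z[8]=2 extend→box=[8,10)
i=9: min(r-i=1, Z[1]=0)=0; Z[9]=0
i=10: outside box; Z[10]=0
i=11: outside box; Z[11]=0
i=12: outside box; Z[12]=0
i=13: outside box; Z[13]=0
i=14: outside box; Z[14]=0
i=15: outside box; Z[15]=0
i=16: outside box; Z[16]=0
i=17: outside box; Z[17]=0
i=18: outside box; Z[18]=0
i=19: outside box; Z[19]=0
i=20: outside box; Z[20]=0
i=21: outside box; Z[21]=0
i=22: outside box; Z[22]=0
i=23: outside box; Z[23]=2 extend→box=[23,25)
i=24: min(r-i=1, Z[1]=0)=0; Z[24]=0
i=25: outside box; Z[25]=0
i=26: outside box; Z[26]=0
i=27: outside box; Z[27]=0
i=28: outside box; Z[28]=0
i=29: outside box; Z[29]=0
i=30: outside box; Z[30]=0
i=31: outside box; Z[31]=0
i=32: outside box; Z[32]=0
i=33: outside box; Z[33]=0
i=34: outside box; Z[34]=0
i=35: outside box; Z[35]=0
i=36: outside box; Z[36]=0
i=37: outside box; Z[37]=0
i=38: outside box; Z[38]=1 extend→box=[38,39)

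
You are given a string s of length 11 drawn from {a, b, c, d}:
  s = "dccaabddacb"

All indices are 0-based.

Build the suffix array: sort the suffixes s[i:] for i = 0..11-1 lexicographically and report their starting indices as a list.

[3, 4, 8, 10, 5, 2, 9, 1, 7, 0, 6]

rank | idx | suffix
   0 |   3 | aabddacb
   1 |   4 | abddacb
   2 |   8 | acb
   3 |  10 | b
   4 |   5 | bddacb
   5 |   2 | caabddacb
   6 |   9 | cb
   7 |   1 | ccaabddacb
   8 |   7 | dacb
   9 |   0 | dccaabddacb
  10 |   6 | ddacb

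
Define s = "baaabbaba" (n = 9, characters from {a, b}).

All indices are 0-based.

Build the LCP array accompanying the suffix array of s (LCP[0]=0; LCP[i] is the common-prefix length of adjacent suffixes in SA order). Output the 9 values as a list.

rank→(start, suffix):
  0 → (8, 'a')
  1 → (1, 'aaabbaba')
  2 → (2, 'aabbaba')
  3 → (6, 'aba')
  4 → (3, 'abbaba')
  5 → (7, 'ba')
  6 → (0, 'baaabbaba')
  7 → (5, 'baba')
  8 → (4, 'bbaba')

SA = [8, 1, 2, 6, 3, 7, 0, 5, 4]
rank  pair      lcp
   1  s[8:],s[1:]  1  'a'
   2  s[1:],s[2:]  2  'aa'
   3  s[2:],s[6:]  1  'a'
   4  s[6:],s[3:]  2  'ab'
   5  s[3:],s[7:]  0  ''
   6  s[7:],s[0:]  2  'ba'
   7  s[0:],s[5:]  2  'ba'
   8  s[5:],s[4:]  1  'b'

[0, 1, 2, 1, 2, 0, 2, 2, 1]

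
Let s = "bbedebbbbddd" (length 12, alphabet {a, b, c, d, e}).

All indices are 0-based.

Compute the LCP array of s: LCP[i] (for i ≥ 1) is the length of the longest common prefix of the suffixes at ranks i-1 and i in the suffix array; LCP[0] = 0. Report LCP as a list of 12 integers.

rank | idx | suffix
   0 |   5 | bbbbddd
   1 |   6 | bbbddd
   2 |   7 | bbddd
   3 |   0 | bbedebbbbddd
   4 |   8 | bddd
   5 |   1 | bedebbbbddd
   6 |  11 | d
   7 |  10 | dd
   8 |   9 | ddd
   9 |   3 | debbbbddd
  10 |   4 | ebbbbddd
  11 |   2 | edebbbbddd

SA = [5, 6, 7, 0, 8, 1, 11, 10, 9, 3, 4, 2]
rank  pair      lcp
   1  s[5:],s[6:]  3  'bbb'
   2  s[6:],s[7:]  2  'bb'
   3  s[7:],s[0:]  2  'bb'
   4  s[0:],s[8:]  1  'b'
   5  s[8:],s[1:]  1  'b'
   6  s[1:],s[11:]  0  ''
   7  s[11:],s[10:]  1  'd'
   8  s[10:],s[9:]  2  'dd'
   9  s[9:],s[3:]  1  'd'
  10  s[3:],s[4:]  0  ''
  11  s[4:],s[2:]  1  'e'

[0, 3, 2, 2, 1, 1, 0, 1, 2, 1, 0, 1]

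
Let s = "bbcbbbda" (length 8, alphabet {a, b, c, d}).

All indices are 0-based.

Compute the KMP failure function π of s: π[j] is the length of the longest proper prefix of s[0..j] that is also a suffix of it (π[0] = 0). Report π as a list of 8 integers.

[0, 1, 0, 1, 2, 2, 0, 0]

π[0] = 0
j=1 s[j]='b': π[1]=1 (border 'b')
j=2 s[j]='c': k: 1→0; π[2]=0 (border '')
j=3 s[j]='b': π[3]=1 (border 'b')
j=4 s[j]='b': π[4]=2 (border 'bb')
j=5 s[j]='b': k: 2→1; π[5]=2 (border 'bb')
j=6 s[j]='d': k: 2→1→0; π[6]=0 (border '')
j=7 s[j]='a': π[7]=0 (border '')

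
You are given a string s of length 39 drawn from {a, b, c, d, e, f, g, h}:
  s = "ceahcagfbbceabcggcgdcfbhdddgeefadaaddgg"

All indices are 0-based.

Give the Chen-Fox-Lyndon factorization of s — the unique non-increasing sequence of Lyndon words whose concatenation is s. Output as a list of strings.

["ce", "ahc", "agfbbce", "abcggcgdcfbhdddgeefad", "aaddgg"]

emit factor 1: 'ce' (i=0, period=2)
emit factor 2: 'ahc' (i=2, period=3)
emit factor 3: 'agfbbce' (i=5, period=7)
emit factor 4: 'abcggcgdcfbhdddgeefad' (i=12, period=21)
emit factor 5: 'aaddgg' (i=33, period=6)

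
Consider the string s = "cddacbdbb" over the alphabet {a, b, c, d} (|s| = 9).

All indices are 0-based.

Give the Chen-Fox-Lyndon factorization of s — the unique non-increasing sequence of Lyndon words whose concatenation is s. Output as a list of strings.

["cdd", "acbdbb"]

emit factor 1: 'cdd' (i=0, period=3)
emit factor 2: 'acbdbb' (i=3, period=6)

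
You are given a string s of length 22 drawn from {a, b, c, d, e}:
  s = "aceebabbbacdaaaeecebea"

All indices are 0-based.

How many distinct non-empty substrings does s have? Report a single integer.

229

rank | idx | suffix
   0 |  21 | a
   1 |  12 | aaaeecebea
   2 |  13 | aaeecebea
   3 |   5 | abbbacdaaaeecebea
   4 |   9 | acdaaaeecebea
   5 |   0 | aceebabbbacdaaaeecebea
   6 |  14 | aeecebea
   7 |   4 | babbbacdaaaeecebea
   8 |   8 | bacdaaaeecebea
   9 |   7 | bbacdaaaeecebea
  10 |   6 | bbbacdaaaeecebea
  11 |  19 | bea
  12 |  10 | cdaaaeecebea
  13 |  17 | cebea
  14 |   1 | ceebabbbacdaaaeecebea
  15 |  11 | daaaeecebea
  16 |  20 | ea
  17 |   3 | ebabbbacdaaaeecebea
  18 |  18 | ebea
  19 |  16 | ecebea
  20 |   2 | eebabbbacdaaaeecebea
  21 |  15 | eecebea

SA = [21, 12, 13, 5, 9, 0, 14, 4, 8, 7, 6, 19, 10, 17, 1, 11, 20, 3, 18, 16, 2, 15]
[i] adj suffixes → lcp
  [1] 21/12 → 1 ('a')
  [2] 12/13 → 2 ('aa')
  [3] 13/5 → 1 ('a')
  [4] 5/9 → 1 ('a')
  [5] 9/0 → 2 ('ac')
  [6] 0/14 → 1 ('a')
  [7] 14/4 → 0 ('')
  [8] 4/8 → 2 ('ba')
  [9] 8/7 → 1 ('b')
  [10] 7/6 → 2 ('bb')
  [11] 6/19 → 1 ('b')
  [12] 19/10 → 0 ('')
  [13] 10/17 → 1 ('c')
  [14] 17/1 → 2 ('ce')
  [15] 1/11 → 0 ('')
  [16] 11/20 → 0 ('')
  [17] 20/3 → 1 ('e')
  [18] 3/18 → 2 ('eb')
  [19] 18/16 → 1 ('e')
  [20] 16/2 → 1 ('e')
  [21] 2/15 → 2 ('ee')

n(n+1)/2 = 22·23/2 = 253
Σ LCP = 0 + 1 + 2 + 1 + 1 + 2 + 1 + 0 + 2 + 1 + 2 + 1 + 0 + 1 + 2 + 0 + 0 + 1 + 2 + 1 + 1 + 2 = 24
distinct = 253 − 24 = 229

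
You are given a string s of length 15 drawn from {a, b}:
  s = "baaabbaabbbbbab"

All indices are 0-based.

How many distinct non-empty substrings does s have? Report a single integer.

89

sorted suffixes:
  #0 SA[0]=1  'aaabbaabbbbbab'
  #1 SA[1]=2  'aabbaabbbbbab'
  #2 SA[2]=6  'aabbbbbab'
  #3 SA[3]=13  'ab'
  #4 SA[4]=3  'abbaabbbbbab'
  #5 SA[5]=7  'abbbbbab'
  #6 SA[6]=14  'b'
  #7 SA[7]=0  'baaabbaabbbbbab'
  #8 SA[8]=5  'baabbbbbab'
  #9 SA[9]=12  'bab'
  #10 SA[10]=4  'bbaabbbbbab'
  #11 SA[11]=11  'bbab'
  #12 SA[12]=10  'bbbab'
  #13 SA[13]=9  'bbbbab'
  #14 SA[14]=8  'bbbbbab'

SA = [1, 2, 6, 13, 3, 7, 14, 0, 5, 12, 4, 11, 10, 9, 8]
rank  pair      lcp
   1  s[1:],s[2:]  2  'aa'
   2  s[2:],s[6:]  4  'aabb'
   3  s[6:],s[13:]  1  'a'
   4  s[13:],s[3:]  2  'ab'
   5  s[3:],s[7:]  3  'abb'
   6  s[7:],s[14:]  0  ''
   7  s[14:],s[0:]  1  'b'
   8  s[0:],s[5:]  3  'baa'
   9  s[5:],s[12:]  2  'ba'
  10  s[12:],s[4:]  1  'b'
  11  s[4:],s[11:]  3  'bba'
  12  s[11:],s[10:]  2  'bb'
  13  s[10:],s[9:]  3  'bbb'
  14  s[9:],s[8:]  4  'bbbb'

n(n+1)/2 = 15·16/2 = 120
Σ LCP = 0 + 2 + 4 + 1 + 2 + 3 + 0 + 1 + 3 + 2 + 1 + 3 + 2 + 3 + 4 = 31
distinct = 120 − 31 = 89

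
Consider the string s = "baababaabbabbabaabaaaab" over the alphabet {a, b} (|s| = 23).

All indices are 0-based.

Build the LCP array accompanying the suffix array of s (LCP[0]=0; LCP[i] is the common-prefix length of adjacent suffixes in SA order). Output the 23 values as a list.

[0, 3, 2, 3, 4, 3, 1, 2, 4, 5, 3, 2, 5, 0, 1, 3, 5, 4, 2, 6, 3, 1, 4]

rank→(start, suffix):
  0 → (18, 'aaaab')
  1 → (19, 'aaab')
  2 → (20, 'aab')
  3 → (15, 'aabaaaab')
  4 → (1, 'aababaabbabbabaabaaaab')
  5 → (6, 'aabbabbabaabaaaab')
  6 → (21, 'ab')
  7 → (16, 'abaaaab')
  8 → (13, 'abaabaaaab')
  9 → (4, 'abaabbabbabaabaaaab')
  10 → (2, 'ababaabbabbabaabaaaab')
  11 → (10, 'abbabaabaaaab')
  12 → (7, 'abbabbabaabaaaab')
  13 → (22, 'b')
  14 → (17, 'baaaab')
  15 → (14, 'baabaaaab')
  16 → (0, 'baababaabbabbabaabaaaab')
  17 → (5, 'baabbabbabaabaaaab')
  18 → (12, 'babaabaaaab')
  19 → (3, 'babaabbabbabaabaaaab')
  20 → (9, 'babbabaabaaaab')
  21 → (11, 'bbabaabaaaab')
  22 → (8, 'bbabbabaabaaaab')

SA = [18, 19, 20, 15, 1, 6, 21, 16, 13, 4, 2, 10, 7, 22, 17, 14, 0, 5, 12, 3, 9, 11, 8]
[i] adj suffixes → lcp
  [1] 18/19 → 3 ('aaa')
  [2] 19/20 → 2 ('aa')
  [3] 20/15 → 3 ('aab')
  [4] 15/1 → 4 ('aaba')
  [5] 1/6 → 3 ('aab')
  [6] 6/21 → 1 ('a')
  [7] 21/16 → 2 ('ab')
  [8] 16/13 → 4 ('abaa')
  [9] 13/4 → 5 ('abaab')
  [10] 4/2 → 3 ('aba')
  [11] 2/10 → 2 ('ab')
  [12] 10/7 → 5 ('abbab')
  [13] 7/22 → 0 ('')
  [14] 22/17 → 1 ('b')
  [15] 17/14 → 3 ('baa')
  [16] 14/0 → 5 ('baaba')
  [17] 0/5 → 4 ('baab')
  [18] 5/12 → 2 ('ba')
  [19] 12/3 → 6 ('babaab')
  [20] 3/9 → 3 ('bab')
  [21] 9/11 → 1 ('b')
  [22] 11/8 → 4 ('bbab')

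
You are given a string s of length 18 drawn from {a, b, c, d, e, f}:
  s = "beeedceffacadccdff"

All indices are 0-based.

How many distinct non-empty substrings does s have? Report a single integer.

sorted suffixes:
  #0 SA[0]=9  'acadccdff'
  #1 SA[1]=11  'adccdff'
  #2 SA[2]=0  'beeedceffacadccdff'
  #3 SA[3]=10  'cadccdff'
  #4 SA[4]=13  'ccdff'
  #5 SA[5]=14  'cdff'
  #6 SA[6]=5  'ceffacadccdff'
  #7 SA[7]=12  'dccdff'
  #8 SA[8]=4  'dceffacadccdff'
  #9 SA[9]=15  'dff'
  #10 SA[10]=3  'edceffacadccdff'
  #11 SA[11]=2  'eedceffacadccdff'
  #12 SA[12]=1  'eeedceffacadccdff'
  #13 SA[13]=6  'effacadccdff'
  #14 SA[14]=17  'f'
  #15 SA[15]=8  'facadccdff'
  #16 SA[16]=16  'ff'
  #17 SA[17]=7  'ffacadccdff'

SA = [9, 11, 0, 10, 13, 14, 5, 12, 4, 15, 3, 2, 1, 6, 17, 8, 16, 7]
rank  pair      lcp
   1  s[9:],s[11:]  1  'a'
   2  s[11:],s[0:]  0  ''
   3  s[0:],s[10:]  0  ''
   4  s[10:],s[13:]  1  'c'
   5  s[13:],s[14:]  1  'c'
   6  s[14:],s[5:]  1  'c'
   7  s[5:],s[12:]  0  ''
   8  s[12:],s[4:]  2  'dc'
   9  s[4:],s[15:]  1  'd'
  10  s[15:],s[3:]  0  ''
  11  s[3:],s[2:]  1  'e'
  12  s[2:],s[1:]  2  'ee'
  13  s[1:],s[6:]  1  'e'
  14  s[6:],s[17:]  0  ''
  15  s[17:],s[8:]  1  'f'
  16  s[8:],s[16:]  1  'f'
  17  s[16:],s[7:]  2  'ff'

n(n+1)/2 = 18·19/2 = 171
Σ LCP = 0 + 1 + 0 + 0 + 1 + 1 + 1 + 0 + 2 + 1 + 0 + 1 + 2 + 1 + 0 + 1 + 1 + 2 = 15
distinct = 171 − 15 = 156

156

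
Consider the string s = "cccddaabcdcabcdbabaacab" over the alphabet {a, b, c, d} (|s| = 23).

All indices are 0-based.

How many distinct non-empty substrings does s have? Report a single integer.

243

rank→(start, suffix):
  0 → (5, 'aabcdcabcdbabaacab')
  1 → (18, 'aacab')
  2 → (21, 'ab')
  3 → (16, 'abaacab')
  4 → (11, 'abcdbabaacab')
  5 → (6, 'abcdcabcdbabaacab')
  6 → (19, 'acab')
  7 → (22, 'b')
  8 → (17, 'baacab')
  9 → (15, 'babaacab')
  10 → (12, 'bcdbabaacab')
  11 → (7, 'bcdcabcdbabaacab')
  12 → (20, 'cab')
  13 → (10, 'cabcdbabaacab')
  14 → (0, 'cccddaabcdcabcdbabaacab')
  15 → (1, 'ccddaabcdcabcdbabaacab')
  16 → (13, 'cdbabaacab')
  17 → (8, 'cdcabcdbabaacab')
  18 → (2, 'cddaabcdcabcdbabaacab')
  19 → (4, 'daabcdcabcdbabaacab')
  20 → (14, 'dbabaacab')
  21 → (9, 'dcabcdbabaacab')
  22 → (3, 'ddaabcdcabcdbabaacab')

SA = [5, 18, 21, 16, 11, 6, 19, 22, 17, 15, 12, 7, 20, 10, 0, 1, 13, 8, 2, 4, 14, 9, 3]
[i] adj suffixes → lcp
  [1] 5/18 → 2 ('aa')
  [2] 18/21 → 1 ('a')
  [3] 21/16 → 2 ('ab')
  [4] 16/11 → 2 ('ab')
  [5] 11/6 → 4 ('abcd')
  [6] 6/19 → 1 ('a')
  [7] 19/22 → 0 ('')
  [8] 22/17 → 1 ('b')
  [9] 17/15 → 2 ('ba')
  [10] 15/12 → 1 ('b')
  [11] 12/7 → 3 ('bcd')
  [12] 7/20 → 0 ('')
  [13] 20/10 → 3 ('cab')
  [14] 10/0 → 1 ('c')
  [15] 0/1 → 2 ('cc')
  [16] 1/13 → 1 ('c')
  [17] 13/8 → 2 ('cd')
  [18] 8/2 → 2 ('cd')
  [19] 2/4 → 0 ('')
  [20] 4/14 → 1 ('d')
  [21] 14/9 → 1 ('d')
  [22] 9/3 → 1 ('d')

n(n+1)/2 = 23·24/2 = 276
Σ LCP = 0 + 2 + 1 + 2 + 2 + 4 + 1 + 0 + 1 + 2 + 1 + 3 + 0 + 3 + 1 + 2 + 1 + 2 + 2 + 0 + 1 + 1 + 1 = 33
distinct = 276 − 33 = 243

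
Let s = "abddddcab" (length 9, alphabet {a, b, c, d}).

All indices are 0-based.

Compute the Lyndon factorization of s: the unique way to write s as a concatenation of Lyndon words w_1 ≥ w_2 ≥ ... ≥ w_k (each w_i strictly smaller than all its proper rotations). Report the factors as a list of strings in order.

["abddddc", "ab"]

emit factor 1: 'abddddc' (i=0, period=7)
emit factor 2: 'ab' (i=7, period=2)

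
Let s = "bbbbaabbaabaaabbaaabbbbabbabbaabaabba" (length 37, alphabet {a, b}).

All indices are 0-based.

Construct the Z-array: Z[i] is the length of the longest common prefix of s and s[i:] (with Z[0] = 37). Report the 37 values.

[37, 3, 2, 1, 0, 0, 2, 1, 0, 0, 1, 0, 0, 0, 2, 1, 0, 0, 0, 5, 3, 2, 1, 0, 2, 1, 0, 2, 1, 0, 0, 1, 0, 0, 2, 1, 0]

Z[0]=37
i=1: outside box; Z[1]=3 extend→box=[1,4)
i=2: min(r-i=2, Z[1]=3)=2; Z[2]=2
i=3: min(r-i=1, Z[2]=2)=1; Z[3]=1
i=4: outside box; Z[4]=0
i=5: outside box; Z[5]=0
i=6: outside box; Z[6]=2 extend→box=[6,8)
i=7: min(r-i=1, Z[1]=3)=1; Z[7]=1
i=8: outside box; Z[8]=0
i=9: outside box; Z[9]=0
i=10: outside box; Z[10]=1 extend→box=[10,11)
i=11: outside box; Z[11]=0
i=12: outside box; Z[12]=0
i=13: outside box; Z[13]=0
i=14: outside box; Z[14]=2 extend→box=[14,16)
i=15: min(r-i=1, Z[1]=3)=1; Z[15]=1
i=16: outside box; Z[16]=0
i=17: outside box; Z[17]=0
i=18: outside box; Z[18]=0
i=19: outside box; Z[19]=5 extend→box=[19,24)
i=20: min(r-i=4, Z[1]=3)=3; Z[20]=3
i=21: min(r-i=3, Z[2]=2)=2; Z[21]=2
i=22: min(r-i=2, Z[3]=1)=1; Z[22]=1
i=23: min(r-i=1, Z[4]=0)=0; Z[23]=0
i=24: outside box; Z[24]=2 extend→box=[24,26)
i=25: min(r-i=1, Z[1]=3)=1; Z[25]=1
i=26: outside box; Z[26]=0
i=27: outside box; Z[27]=2 extend→box=[27,29)
i=28: min(r-i=1, Z[1]=3)=1; Z[28]=1
i=29: outside box; Z[29]=0
i=30: outside box; Z[30]=0
i=31: outside box; Z[31]=1 extend→box=[31,32)
i=32: outside box; Z[32]=0
i=33: outside box; Z[33]=0
i=34: outside box; Z[34]=2 extend→box=[34,36)
i=35: min(r-i=1, Z[1]=3)=1; Z[35]=1
i=36: outside box; Z[36]=0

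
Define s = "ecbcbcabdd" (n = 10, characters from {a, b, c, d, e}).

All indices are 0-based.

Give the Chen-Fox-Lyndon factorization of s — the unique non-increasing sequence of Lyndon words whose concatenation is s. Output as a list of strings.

emit factor 1: 'e' (i=0, period=1)
emit factor 2: 'c' (i=1, period=1)
emit factor 3: 'bc' (i=2, period=2)
emit factor 4: 'bc' (i=4, period=2)
emit factor 5: 'abdd' (i=6, period=4)

["e", "c", "bc", "bc", "abdd"]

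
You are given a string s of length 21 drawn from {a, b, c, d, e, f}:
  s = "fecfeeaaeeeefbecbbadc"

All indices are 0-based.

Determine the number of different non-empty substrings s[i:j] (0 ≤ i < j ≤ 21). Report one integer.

210

sorted suffixes:
  #0 SA[0]=6  'aaeeeefbecbbadc'
  #1 SA[1]=18  'adc'
  #2 SA[2]=7  'aeeeefbecbbadc'
  #3 SA[3]=17  'badc'
  #4 SA[4]=16  'bbadc'
  #5 SA[5]=13  'becbbadc'
  #6 SA[6]=20  'c'
  #7 SA[7]=15  'cbbadc'
  #8 SA[8]=2  'cfeeaaeeeefbecbbadc'
  #9 SA[9]=19  'dc'
  #10 SA[10]=5  'eaaeeeefbecbbadc'
  #11 SA[11]=14  'ecbbadc'
  #12 SA[12]=1  'ecfeeaaeeeefbecbbadc'
  #13 SA[13]=4  'eeaaeeeefbecbbadc'
  #14 SA[14]=8  'eeeefbecbbadc'
  #15 SA[15]=9  'eeefbecbbadc'
  #16 SA[16]=10  'eefbecbbadc'
  #17 SA[17]=11  'efbecbbadc'
  #18 SA[18]=12  'fbecbbadc'
  #19 SA[19]=0  'fecfeeaaeeeefbecbbadc'
  #20 SA[20]=3  'feeaaeeeefbecbbadc'

SA = [6, 18, 7, 17, 16, 13, 20, 15, 2, 19, 5, 14, 1, 4, 8, 9, 10, 11, 12, 0, 3]
rank  pair      lcp
   1  s[6:],s[18:]  1  'a'
   2  s[18:],s[7:]  1  'a'
   3  s[7:],s[17:]  0  ''
   4  s[17:],s[16:]  1  'b'
   5  s[16:],s[13:]  1  'b'
   6  s[13:],s[20:]  0  ''
   7  s[20:],s[15:]  1  'c'
   8  s[15:],s[2:]  1  'c'
   9  s[2:],s[19:]  0  ''
  10  s[19:],s[5:]  0  ''
  11  s[5:],s[14:]  1  'e'
  12  s[14:],s[1:]  2  'ec'
  13  s[1:],s[4:]  1  'e'
  14  s[4:],s[8:]  2  'ee'
  15  s[8:],s[9:]  3  'eee'
  16  s[9:],s[10:]  2  'ee'
  17  s[10:],s[11:]  1  'e'
  18  s[11:],s[12:]  0  ''
  19  s[12:],s[0:]  1  'f'
  20  s[0:],s[3:]  2  'fe'

n(n+1)/2 = 21·22/2 = 231
Σ LCP = 0 + 1 + 1 + 0 + 1 + 1 + 0 + 1 + 1 + 0 + 0 + 1 + 2 + 1 + 2 + 3 + 2 + 1 + 0 + 1 + 2 = 21
distinct = 231 − 21 = 210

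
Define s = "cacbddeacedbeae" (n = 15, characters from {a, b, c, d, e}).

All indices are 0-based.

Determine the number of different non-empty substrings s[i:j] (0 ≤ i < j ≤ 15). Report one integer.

sorted suffixes:
  #0 SA[0]=1  'acbddeacedbeae'
  #1 SA[1]=7  'acedbeae'
  #2 SA[2]=13  'ae'
  #3 SA[3]=3  'bddeacedbeae'
  #4 SA[4]=11  'beae'
  #5 SA[5]=0  'cacbddeacedbeae'
  #6 SA[6]=2  'cbddeacedbeae'
  #7 SA[7]=8  'cedbeae'
  #8 SA[8]=10  'dbeae'
  #9 SA[9]=4  'ddeacedbeae'
  #10 SA[10]=5  'deacedbeae'
  #11 SA[11]=14  'e'
  #12 SA[12]=6  'eacedbeae'
  #13 SA[13]=12  'eae'
  #14 SA[14]=9  'edbeae'

SA = [1, 7, 13, 3, 11, 0, 2, 8, 10, 4, 5, 14, 6, 12, 9]
rank  pair      lcp
   1  s[1:],s[7:]  2  'ac'
   2  s[7:],s[13:]  1  'a'
   3  s[13:],s[3:]  0  ''
   4  s[3:],s[11:]  1  'b'
   5  s[11:],s[0:]  0  ''
   6  s[0:],s[2:]  1  'c'
   7  s[2:],s[8:]  1  'c'
   8  s[8:],s[10:]  0  ''
   9  s[10:],s[4:]  1  'd'
  10  s[4:],s[5:]  1  'd'
  11  s[5:],s[14:]  0  ''
  12  s[14:],s[6:]  1  'e'
  13  s[6:],s[12:]  2  'ea'
  14  s[12:],s[9:]  1  'e'

n(n+1)/2 = 15·16/2 = 120
Σ LCP = 0 + 2 + 1 + 0 + 1 + 0 + 1 + 1 + 0 + 1 + 1 + 0 + 1 + 2 + 1 = 12
distinct = 120 − 12 = 108

108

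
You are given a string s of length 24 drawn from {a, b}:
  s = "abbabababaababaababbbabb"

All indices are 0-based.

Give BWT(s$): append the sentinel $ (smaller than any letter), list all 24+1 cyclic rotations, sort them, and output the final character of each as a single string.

rank  rotation                   last
    0  $abbabababaababaababbbabb  b
    1  aababaababbbabb$abbababab  b
    2  aababbbabb$abbabababaabab  b
    3  abaababaababbbabb$abbabab  b
    4  abaababbbabb$abbabababaab  b
    5  ababaababaababbbabb$abbab  b
    6  ababaababbbabb$abbabababa  a
    7  abababaababaababbbabb$abb  b
    8  ababbbabb$abbabababaababa  a
    9  abb$abbabababaababaababbb  b
   10  abbabababaababaababbbabb$  $
   11  abbbabb$abbabababaababaab  b
   12  b$abbabababaababaababbbab  b
   13  baababaababbbabb$abbababa  a
   14  baababbbabb$abbabababaaba  a
   15  babaababaababbbabb$abbaba  a
   16  babaababbbabb$abbabababaa  a
   17  bababaababaababbbabb$abba  a
   18  babababaababaababbbabb$ab  b
   19  babb$abbabababaababaababb  b
   20  babbbabb$abbabababaababaa  a
   21  bb$abbabababaababaababbba  a
   22  bbabababaababaababbbabb$a  a
   23  bbabb$abbabababaababaabab  b
   24  bbbabb$abbabababaababaaba  a

bbbbbbabab$bbaaaaabbaaaba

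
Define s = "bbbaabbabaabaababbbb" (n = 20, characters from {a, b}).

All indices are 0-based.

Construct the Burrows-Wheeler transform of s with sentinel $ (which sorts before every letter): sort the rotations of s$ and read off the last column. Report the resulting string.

bbbbbaaabbaabbabbab$a

rank  rotation               last
    0  $bbbaabbabaabaababbbb  b
    1  aabaababbbb$bbbaabbab  b
    2  aababbbb$bbbaabbabaab  b
    3  aabbabaabaababbbb$bbb  b
    4  abaabaababbbb$bbbaabb  b
    5  abaababbbb$bbbaabbaba  a
    6  ababbbb$bbbaabbabaaba  a
    7  abbabaabaababbbb$bbba  a
    8  abbbb$bbbaabbabaabaab  b
    9  b$bbbaabbabaabaababbb  b
   10  baabaababbbb$bbbaabba  a
   11  baababbbb$bbbaabbabaa  a
   12  baabbabaabaababbbb$bb  b
   13  babaabaababbbb$bbbaab  b
   14  babbbb$bbbaabbabaabaa  a
   15  bb$bbbaabbabaabaababb  b
   16  bbaabbabaabaababbbb$b  b
   17  bbabaabaababbbb$bbbaa  a
   18  bbb$bbbaabbabaabaabab  b
   19  bbbaabbabaabaababbbb$  $
   20  bbbb$bbbaabbabaabaaba  a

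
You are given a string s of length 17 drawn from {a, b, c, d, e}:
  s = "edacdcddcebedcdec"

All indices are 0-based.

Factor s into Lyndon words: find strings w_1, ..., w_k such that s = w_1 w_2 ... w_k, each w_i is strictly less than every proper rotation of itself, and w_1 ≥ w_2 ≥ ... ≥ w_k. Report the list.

["e", "d", "acdcddcebedcdec"]

emit factor 1: 'e' (i=0, period=1)
emit factor 2: 'd' (i=1, period=1)
emit factor 3: 'acdcddcebedcdec' (i=2, period=15)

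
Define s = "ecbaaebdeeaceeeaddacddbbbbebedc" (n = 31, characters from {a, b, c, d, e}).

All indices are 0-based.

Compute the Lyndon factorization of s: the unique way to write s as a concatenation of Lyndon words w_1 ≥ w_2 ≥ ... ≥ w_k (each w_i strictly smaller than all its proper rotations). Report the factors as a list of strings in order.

emit factor 1: 'e' (i=0, period=1)
emit factor 2: 'c' (i=1, period=1)
emit factor 3: 'b' (i=2, period=1)
emit factor 4: 'aaebdeeaceeeaddacddbbbbebedc' (i=3, period=28)

["e", "c", "b", "aaebdeeaceeeaddacddbbbbebedc"]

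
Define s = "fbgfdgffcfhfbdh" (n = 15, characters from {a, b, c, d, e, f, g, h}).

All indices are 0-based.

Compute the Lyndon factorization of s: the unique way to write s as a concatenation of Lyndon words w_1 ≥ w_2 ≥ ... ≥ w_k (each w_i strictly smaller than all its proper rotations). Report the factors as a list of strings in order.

emit factor 1: 'f' (i=0, period=1)
emit factor 2: 'bgfdgffcfhf' (i=1, period=11)
emit factor 3: 'bdh' (i=12, period=3)

["f", "bgfdgffcfhf", "bdh"]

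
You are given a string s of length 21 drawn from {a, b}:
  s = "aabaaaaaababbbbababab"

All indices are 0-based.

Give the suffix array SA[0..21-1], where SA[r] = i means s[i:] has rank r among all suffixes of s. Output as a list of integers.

rank | idx | suffix
   0 |   3 | aaaaaababbbbababab
   1 |   4 | aaaaababbbbababab
   2 |   5 | aaaababbbbababab
   3 |   6 | aaababbbbababab
   4 |   0 | aabaaaaaababbbbababab
   5 |   7 | aababbbbababab
   6 |  19 | ab
   7 |   1 | abaaaaaababbbbababab
   8 |  17 | abab
   9 |  15 | ababab
  10 |   8 | ababbbbababab
  11 |  10 | abbbbababab
  12 |  20 | b
  13 |   2 | baaaaaababbbbababab
  14 |  18 | bab
  15 |  16 | babab
  16 |  14 | bababab
  17 |   9 | babbbbababab
  18 |  13 | bbababab
  19 |  12 | bbbababab
  20 |  11 | bbbbababab

[3, 4, 5, 6, 0, 7, 19, 1, 17, 15, 8, 10, 20, 2, 18, 16, 14, 9, 13, 12, 11]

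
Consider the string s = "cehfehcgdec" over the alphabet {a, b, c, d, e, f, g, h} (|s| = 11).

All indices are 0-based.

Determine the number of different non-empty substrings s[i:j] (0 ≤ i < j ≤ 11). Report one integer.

60

sorted suffixes:
  #0 SA[0]=10  'c'
  #1 SA[1]=0  'cehfehcgdec'
  #2 SA[2]=6  'cgdec'
  #3 SA[3]=8  'dec'
  #4 SA[4]=9  'ec'
  #5 SA[5]=4  'ehcgdec'
  #6 SA[6]=1  'ehfehcgdec'
  #7 SA[7]=3  'fehcgdec'
  #8 SA[8]=7  'gdec'
  #9 SA[9]=5  'hcgdec'
  #10 SA[10]=2  'hfehcgdec'

SA = [10, 0, 6, 8, 9, 4, 1, 3, 7, 5, 2]
rank  pair      lcp
   1  s[10:],s[0:]  1  'c'
   2  s[0:],s[6:]  1  'c'
   3  s[6:],s[8:]  0  ''
   4  s[8:],s[9:]  0  ''
   5  s[9:],s[4:]  1  'e'
   6  s[4:],s[1:]  2  'eh'
   7  s[1:],s[3:]  0  ''
   8  s[3:],s[7:]  0  ''
   9  s[7:],s[5:]  0  ''
  10  s[5:],s[2:]  1  'h'

n(n+1)/2 = 11·12/2 = 66
Σ LCP = 0 + 1 + 1 + 0 + 0 + 1 + 2 + 0 + 0 + 0 + 1 = 6
distinct = 66 − 6 = 60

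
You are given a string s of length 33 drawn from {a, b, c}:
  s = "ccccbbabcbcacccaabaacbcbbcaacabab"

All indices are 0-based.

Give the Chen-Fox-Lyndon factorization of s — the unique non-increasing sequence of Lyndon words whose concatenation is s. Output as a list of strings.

emit factor 1: 'c' (i=0, period=1)
emit factor 2: 'c' (i=1, period=1)
emit factor 3: 'c' (i=2, period=1)
emit factor 4: 'c' (i=3, period=1)
emit factor 5: 'b' (i=4, period=1)
emit factor 6: 'b' (i=5, period=1)
emit factor 7: 'abcbcaccc' (i=6, period=9)
emit factor 8: 'aabaacbcbbcaacabab' (i=15, period=18)

["c", "c", "c", "c", "b", "b", "abcbcaccc", "aabaacbcbbcaacabab"]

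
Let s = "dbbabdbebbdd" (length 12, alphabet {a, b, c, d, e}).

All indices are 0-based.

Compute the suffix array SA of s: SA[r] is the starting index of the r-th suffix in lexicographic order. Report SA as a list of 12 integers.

[3, 2, 1, 8, 4, 9, 6, 11, 0, 5, 10, 7]

sorted suffixes:
  #0 SA[0]=3  'abdbebbdd'
  #1 SA[1]=2  'babdbebbdd'
  #2 SA[2]=1  'bbabdbebbdd'
  #3 SA[3]=8  'bbdd'
  #4 SA[4]=4  'bdbebbdd'
  #5 SA[5]=9  'bdd'
  #6 SA[6]=6  'bebbdd'
  #7 SA[7]=11  'd'
  #8 SA[8]=0  'dbbabdbebbdd'
  #9 SA[9]=5  'dbebbdd'
  #10 SA[10]=10  'dd'
  #11 SA[11]=7  'ebbdd'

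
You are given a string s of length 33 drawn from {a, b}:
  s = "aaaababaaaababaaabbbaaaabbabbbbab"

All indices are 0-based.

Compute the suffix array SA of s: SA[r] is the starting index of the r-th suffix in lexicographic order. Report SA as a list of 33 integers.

sorted suffixes:
  #0 SA[0]=0  'aaaababaaaababaaabbbaaaabbabbbbab'
  #1 SA[1]=7  'aaaababaaabbbaaaabbabbbbab'
  #2 SA[2]=20  'aaaabbabbbbab'
  #3 SA[3]=1  'aaababaaaababaaabbbaaaabbabbbbab'
  #4 SA[4]=8  'aaababaaabbbaaaabbabbbbab'
  #5 SA[5]=21  'aaabbabbbbab'
  #6 SA[6]=14  'aaabbbaaaabbabbbbab'
  #7 SA[7]=2  'aababaaaababaaabbbaaaabbabbbbab'
  #8 SA[8]=9  'aababaaabbbaaaabbabbbbab'
  #9 SA[9]=22  'aabbabbbbab'
  #10 SA[10]=15  'aabbbaaaabbabbbbab'
  #11 SA[11]=31  'ab'
  #12 SA[12]=5  'abaaaababaaabbbaaaabbabbbbab'
  #13 SA[13]=12  'abaaabbbaaaabbabbbbab'
  #14 SA[14]=3  'ababaaaababaaabbbaaaabbabbbbab'
  #15 SA[15]=10  'ababaaabbbaaaabbabbbbab'
  #16 SA[16]=23  'abbabbbbab'
  #17 SA[17]=16  'abbbaaaabbabbbbab'
  #18 SA[18]=26  'abbbbab'
  #19 SA[19]=32  'b'
  #20 SA[20]=6  'baaaababaaabbbaaaabbabbbbab'
  #21 SA[21]=19  'baaaabbabbbbab'
  #22 SA[22]=13  'baaabbbaaaabbabbbbab'
  #23 SA[23]=30  'bab'
  #24 SA[24]=4  'babaaaababaaabbbaaaabbabbbbab'
  #25 SA[25]=11  'babaaabbbaaaabbabbbbab'
  #26 SA[26]=25  'babbbbab'
  #27 SA[27]=18  'bbaaaabbabbbbab'
  #28 SA[28]=29  'bbab'
  #29 SA[29]=24  'bbabbbbab'
  #30 SA[30]=17  'bbbaaaabbabbbbab'
  #31 SA[31]=28  'bbbab'
  #32 SA[32]=27  'bbbbab'

[0, 7, 20, 1, 8, 21, 14, 2, 9, 22, 15, 31, 5, 12, 3, 10, 23, 16, 26, 32, 6, 19, 13, 30, 4, 11, 25, 18, 29, 24, 17, 28, 27]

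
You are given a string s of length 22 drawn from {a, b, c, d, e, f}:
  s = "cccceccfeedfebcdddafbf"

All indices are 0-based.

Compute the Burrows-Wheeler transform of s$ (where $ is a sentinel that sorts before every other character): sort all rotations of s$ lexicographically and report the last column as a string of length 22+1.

fdef$ccebccddcefcefbadc

rank  rotation                 last
    0  $cccceccfeedfebcdddafbf  f
    1  afbf$cccceccfeedfebcddd  d
    2  bcdddafbf$cccceccfeedfe  e
    3  bf$cccceccfeedfebcdddaf  f
    4  cccceccfeedfebcdddafbf$  $
    5  ccceccfeedfebcdddafbf$c  c
    6  cceccfeedfebcdddafbf$cc  c
    7  ccfeedfebcdddafbf$cccce  e
    8  cdddafbf$cccceccfeedfeb  b
    9  ceccfeedfebcdddafbf$ccc  c
   10  cfeedfebcdddafbf$ccccec  c
   11  dafbf$cccceccfeedfebcdd  d
   12  ddafbf$cccceccfeedfebcd  d
   13  dddafbf$cccceccfeedfebc  c
   14  dfebcdddafbf$cccceccfee  e
   15  ebcdddafbf$cccceccfeedf  f
   16  eccfeedfebcdddafbf$cccc  c
   17  edfebcdddafbf$cccceccfe  e
   18  eedfebcdddafbf$cccceccf  f
   19  f$cccceccfeedfebcdddafb  b
   20  fbf$cccceccfeedfebcddda  a
   21  febcdddafbf$cccceccfeed  d
   22  feedfebcdddafbf$ccccecc  c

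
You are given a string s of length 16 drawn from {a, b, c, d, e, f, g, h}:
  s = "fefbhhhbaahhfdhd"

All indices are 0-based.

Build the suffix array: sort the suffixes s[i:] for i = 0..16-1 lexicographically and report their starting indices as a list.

[8, 9, 7, 3, 15, 13, 1, 2, 12, 0, 6, 14, 11, 5, 10, 4]

rank→(start, suffix):
  0 → (8, 'aahhfdhd')
  1 → (9, 'ahhfdhd')
  2 → (7, 'baahhfdhd')
  3 → (3, 'bhhhbaahhfdhd')
  4 → (15, 'd')
  5 → (13, 'dhd')
  6 → (1, 'efbhhhbaahhfdhd')
  7 → (2, 'fbhhhbaahhfdhd')
  8 → (12, 'fdhd')
  9 → (0, 'fefbhhhbaahhfdhd')
  10 → (6, 'hbaahhfdhd')
  11 → (14, 'hd')
  12 → (11, 'hfdhd')
  13 → (5, 'hhbaahhfdhd')
  14 → (10, 'hhfdhd')
  15 → (4, 'hhhbaahhfdhd')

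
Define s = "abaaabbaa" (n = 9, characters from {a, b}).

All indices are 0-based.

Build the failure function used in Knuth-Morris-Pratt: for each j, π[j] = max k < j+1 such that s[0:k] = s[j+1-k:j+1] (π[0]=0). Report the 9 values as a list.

π[0] = 0
j=1 s[j]='b': π[1]=0 (border '')
j=2 s[j]='a': π[2]=1 (border 'a')
j=3 s[j]='a': k: 1→0; π[3]=1 (border 'a')
j=4 s[j]='a': k: 1→0; π[4]=1 (border 'a')
j=5 s[j]='b': π[5]=2 (border 'ab')
j=6 s[j]='b': k: 2→0; π[6]=0 (border '')
j=7 s[j]='a': π[7]=1 (border 'a')
j=8 s[j]='a': k: 1→0; π[8]=1 (border 'a')

[0, 0, 1, 1, 1, 2, 0, 1, 1]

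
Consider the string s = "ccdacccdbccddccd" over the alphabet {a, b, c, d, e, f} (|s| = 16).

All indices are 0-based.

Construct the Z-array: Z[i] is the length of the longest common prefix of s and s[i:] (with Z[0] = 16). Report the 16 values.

[16, 1, 0, 0, 2, 3, 1, 0, 0, 3, 1, 0, 0, 3, 1, 0]

Z[0]=16
i=1: i≥r, start 0; Z[1]=1 extend→box=[1,2)
i=2: i≥r, start 0; Z[2]=0
i=3: i≥r, start 0; Z[3]=0
i=4: i≥r, start 0; Z[4]=2 extend→box=[4,6)
i=5: min(r-i=1, Z[1]=1)=1; Z[5]=3 extend→box=[5,8)
i=6: min(r-i=2, Z[1]=1)=1; Z[6]=1
i=7: min(r-i=1, Z[2]=0)=0; Z[7]=0
i=8: i≥r, start 0; Z[8]=0
i=9: i≥r, start 0; Z[9]=3 extend→box=[9,12)
i=10: min(r-i=2, Z[1]=1)=1; Z[10]=1
i=11: min(r-i=1, Z[2]=0)=0; Z[11]=0
i=12: i≥r, start 0; Z[12]=0
i=13: i≥r, start 0; Z[13]=3 extend→box=[13,16)
i=14: min(r-i=2, Z[1]=1)=1; Z[14]=1
i=15: min(r-i=1, Z[2]=0)=0; Z[15]=0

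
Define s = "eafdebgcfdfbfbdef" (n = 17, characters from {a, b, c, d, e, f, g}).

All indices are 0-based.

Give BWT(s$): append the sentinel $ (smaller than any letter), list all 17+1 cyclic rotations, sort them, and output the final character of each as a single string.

feffegfbf$ddebdacb

rank  rotation            last
    0  $eafdebgcfdfbfbdef  f
    1  afdebgcfdfbfbdef$e  e
    2  bdef$eafdebgcfdfbf  f
    3  bfbdef$eafdebgcfdf  f
    4  bgcfdfbfbdef$eafde  e
    5  cfdfbfbdef$eafdebg  g
    6  debgcfdfbfbdef$eaf  f
    7  def$eafdebgcfdfbfb  b
    8  dfbfbdef$eafdebgcf  f
    9  eafdebgcfdfbfbdef$  $
   10  ebgcfdfbfbdef$eafd  d
   11  ef$eafdebgcfdfbfbd  d
   12  f$eafdebgcfdfbfbde  e
   13  fbdef$eafdebgcfdfb  b
   14  fbfbdef$eafdebgcfd  d
   15  fdebgcfdfbfbdef$ea  a
   16  fdfbfbdef$eafdebgc  c
   17  gcfdfbfbdef$eafdeb  b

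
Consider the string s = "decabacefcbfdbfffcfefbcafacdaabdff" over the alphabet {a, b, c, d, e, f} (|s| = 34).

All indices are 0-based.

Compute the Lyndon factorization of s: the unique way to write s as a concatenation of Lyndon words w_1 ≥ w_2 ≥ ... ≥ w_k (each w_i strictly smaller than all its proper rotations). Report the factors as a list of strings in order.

["de", "c", "abacefcbfdbfffcfefbcafacd", "aabdff"]

emit factor 1: 'de' (i=0, period=2)
emit factor 2: 'c' (i=2, period=1)
emit factor 3: 'abacefcbfdbfffcfefbcafacd' (i=3, period=25)
emit factor 4: 'aabdff' (i=28, period=6)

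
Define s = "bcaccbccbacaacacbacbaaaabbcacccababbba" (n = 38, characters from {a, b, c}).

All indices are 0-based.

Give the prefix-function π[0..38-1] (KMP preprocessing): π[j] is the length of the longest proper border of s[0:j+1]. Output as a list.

[0, 0, 0, 0, 0, 1, 2, 0, 1, 0, 0, 0, 0, 0, 0, 0, 1, 0, 0, 1, 0, 0, 0, 0, 1, 1, 2, 3, 4, 5, 0, 0, 1, 0, 1, 1, 1, 0]

π[0] = 0
j=1 s[j]='c': π[1]=0 (border '')
j=2 s[j]='a': π[2]=0 (border '')
j=3 s[j]='c': π[3]=0 (border '')
j=4 s[j]='c': π[4]=0 (border '')
j=5 s[j]='b': π[5]=1 (border 'b')
j=6 s[j]='c': π[6]=2 (border 'bc')
j=7 s[j]='c': k: 2→0; π[7]=0 (border '')
j=8 s[j]='b': π[8]=1 (border 'b')
j=9 s[j]='a': k: 1→0; π[9]=0 (border '')
j=10 s[j]='c': π[10]=0 (border '')
j=11 s[j]='a': π[11]=0 (border '')
j=12 s[j]='a': π[12]=0 (border '')
j=13 s[j]='c': π[13]=0 (border '')
j=14 s[j]='a': π[14]=0 (border '')
j=15 s[j]='c': π[15]=0 (border '')
j=16 s[j]='b': π[16]=1 (border 'b')
j=17 s[j]='a': k: 1→0; π[17]=0 (border '')
j=18 s[j]='c': π[18]=0 (border '')
j=19 s[j]='b': π[19]=1 (border 'b')
j=20 s[j]='a': k: 1→0; π[20]=0 (border '')
j=21 s[j]='a': π[21]=0 (border '')
j=22 s[j]='a': π[22]=0 (border '')
j=23 s[j]='a': π[23]=0 (border '')
j=24 s[j]='b': π[24]=1 (border 'b')
j=25 s[j]='b': k: 1→0; π[25]=1 (border 'b')
j=26 s[j]='c': π[26]=2 (border 'bc')
j=27 s[j]='a': π[27]=3 (border 'bca')
j=28 s[j]='c': π[28]=4 (border 'bcac')
j=29 s[j]='c': π[29]=5 (border 'bcacc')
j=30 s[j]='c': k: 5→0; π[30]=0 (border '')
j=31 s[j]='a': π[31]=0 (border '')
j=32 s[j]='b': π[32]=1 (border 'b')
j=33 s[j]='a': k: 1→0; π[33]=0 (border '')
j=34 s[j]='b': π[34]=1 (border 'b')
j=35 s[j]='b': k: 1→0; π[35]=1 (border 'b')
j=36 s[j]='b': k: 1→0; π[36]=1 (border 'b')
j=37 s[j]='a': k: 1→0; π[37]=0 (border '')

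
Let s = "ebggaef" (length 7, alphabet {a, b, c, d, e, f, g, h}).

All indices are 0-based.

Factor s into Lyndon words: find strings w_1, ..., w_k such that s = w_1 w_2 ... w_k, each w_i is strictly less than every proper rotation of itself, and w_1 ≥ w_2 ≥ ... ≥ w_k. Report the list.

emit factor 1: 'e' (i=0, period=1)
emit factor 2: 'bgg' (i=1, period=3)
emit factor 3: 'aef' (i=4, period=3)

["e", "bgg", "aef"]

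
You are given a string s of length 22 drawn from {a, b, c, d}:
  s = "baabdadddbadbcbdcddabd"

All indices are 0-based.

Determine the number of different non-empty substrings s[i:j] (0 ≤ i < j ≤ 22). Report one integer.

rank→(start, suffix):
  0 → (1, 'aabdadddbadbcbdcddabd')
  1 → (19, 'abd')
  2 → (2, 'abdadddbadbcbdcddabd')
  3 → (10, 'adbcbdcddabd')
  4 → (5, 'adddbadbcbdcddabd')
  5 → (0, 'baabdadddbadbcbdcddabd')
  6 → (9, 'badbcbdcddabd')
  7 → (12, 'bcbdcddabd')
  8 → (20, 'bd')
  9 → (3, 'bdadddbadbcbdcddabd')
  10 → (14, 'bdcddabd')
  11 → (13, 'cbdcddabd')
  12 → (16, 'cddabd')
  13 → (21, 'd')
  14 → (18, 'dabd')
  15 → (4, 'dadddbadbcbdcddabd')
  16 → (8, 'dbadbcbdcddabd')
  17 → (11, 'dbcbdcddabd')
  18 → (15, 'dcddabd')
  19 → (17, 'ddabd')
  20 → (7, 'ddbadbcbdcddabd')
  21 → (6, 'dddbadbcbdcddabd')

SA = [1, 19, 2, 10, 5, 0, 9, 12, 20, 3, 14, 13, 16, 21, 18, 4, 8, 11, 15, 17, 7, 6]
[i] adj suffixes → lcp
  [1] 1/19 → 1 ('a')
  [2] 19/2 → 3 ('abd')
  [3] 2/10 → 1 ('a')
  [4] 10/5 → 2 ('ad')
  [5] 5/0 → 0 ('')
  [6] 0/9 → 2 ('ba')
  [7] 9/12 → 1 ('b')
  [8] 12/20 → 1 ('b')
  [9] 20/3 → 2 ('bd')
  [10] 3/14 → 2 ('bd')
  [11] 14/13 → 0 ('')
  [12] 13/16 → 1 ('c')
  [13] 16/21 → 0 ('')
  [14] 21/18 → 1 ('d')
  [15] 18/4 → 2 ('da')
  [16] 4/8 → 1 ('d')
  [17] 8/11 → 2 ('db')
  [18] 11/15 → 1 ('d')
  [19] 15/17 → 1 ('d')
  [20] 17/7 → 2 ('dd')
  [21] 7/6 → 2 ('dd')

n(n+1)/2 = 22·23/2 = 253
Σ LCP = 0 + 1 + 3 + 1 + 2 + 0 + 2 + 1 + 1 + 2 + 2 + 0 + 1 + 0 + 1 + 2 + 1 + 2 + 1 + 1 + 2 + 2 = 28
distinct = 253 − 28 = 225

225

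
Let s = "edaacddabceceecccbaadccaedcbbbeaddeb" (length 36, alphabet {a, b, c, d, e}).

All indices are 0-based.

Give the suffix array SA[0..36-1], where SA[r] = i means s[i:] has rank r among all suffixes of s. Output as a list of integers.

rank→(start, suffix):
  0 → (2, 'aacddabceceecccbaadccaedcbbbeaddeb')
  1 → (18, 'aadccaedcbbbeaddeb')
  2 → (7, 'abceceecccbaadccaedcbbbeaddeb')
  3 → (3, 'acddabceceecccbaadccaedcbbbeaddeb')
  4 → (19, 'adccaedcbbbeaddeb')
  5 → (31, 'addeb')
  6 → (23, 'aedcbbbeaddeb')
  7 → (35, 'b')
  8 → (17, 'baadccaedcbbbeaddeb')
  9 → (27, 'bbbeaddeb')
  10 → (28, 'bbeaddeb')
  11 → (8, 'bceceecccbaadccaedcbbbeaddeb')
  12 → (29, 'beaddeb')
  13 → (22, 'caedcbbbeaddeb')
  14 → (16, 'cbaadccaedcbbbeaddeb')
  15 → (26, 'cbbbeaddeb')
  16 → (21, 'ccaedcbbbeaddeb')
  17 → (15, 'ccbaadccaedcbbbeaddeb')
  18 → (14, 'cccbaadccaedcbbbeaddeb')
  19 → (4, 'cddabceceecccbaadccaedcbbbeaddeb')
  20 → (9, 'ceceecccbaadccaedcbbbeaddeb')
  21 → (11, 'ceecccbaadccaedcbbbeaddeb')
  22 → (1, 'daacddabceceecccbaadccaedcbbbeaddeb')
  23 → (6, 'dabceceecccbaadccaedcbbbeaddeb')
  24 → (25, 'dcbbbeaddeb')
  25 → (20, 'dccaedcbbbeaddeb')
  26 → (5, 'ddabceceecccbaadccaedcbbbeaddeb')
  27 → (32, 'ddeb')
  28 → (33, 'deb')
  29 → (30, 'eaddeb')
  30 → (34, 'eb')
  31 → (13, 'ecccbaadccaedcbbbeaddeb')
  32 → (10, 'eceecccbaadccaedcbbbeaddeb')
  33 → (0, 'edaacddabceceecccbaadccaedcbbbeaddeb')
  34 → (24, 'edcbbbeaddeb')
  35 → (12, 'eecccbaadccaedcbbbeaddeb')

[2, 18, 7, 3, 19, 31, 23, 35, 17, 27, 28, 8, 29, 22, 16, 26, 21, 15, 14, 4, 9, 11, 1, 6, 25, 20, 5, 32, 33, 30, 34, 13, 10, 0, 24, 12]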